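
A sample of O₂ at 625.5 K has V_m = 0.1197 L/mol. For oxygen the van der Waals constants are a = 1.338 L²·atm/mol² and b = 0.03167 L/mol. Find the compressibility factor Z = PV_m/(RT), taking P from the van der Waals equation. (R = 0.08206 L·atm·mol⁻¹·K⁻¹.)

Z ≈ 1.142

P = RT/(V_m − b) − a/V_m² = (0.08206)(625.5)/(0.1197 − 0.03167) − 1.338/(0.1197)²
  = 51.329/0.088030 − 93.383 = 583.09 − 93.383 = 489.71 atm
Z = PV_m/(RT) = (489.71)(0.1197)/((0.08206)(625.5)) = 58.618/51.329 = 1.142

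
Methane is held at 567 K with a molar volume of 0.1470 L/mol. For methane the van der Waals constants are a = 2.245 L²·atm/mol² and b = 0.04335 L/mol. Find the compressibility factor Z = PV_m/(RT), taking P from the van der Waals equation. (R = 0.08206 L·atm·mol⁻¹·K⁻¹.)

Z ≈ 1.090

P = RT/(V_m − b) − a/V_m² = (0.08206)(567)/(0.1470 − 0.04335) − 2.245/(0.1470)²
  = 46.528/0.10365 − 103.89 = 448.90 − 103.89 = 345.01 atm
Z = PV_m/(RT) = (345.01)(0.1470)/((0.08206)(567)) = 50.716/46.528 = 1.090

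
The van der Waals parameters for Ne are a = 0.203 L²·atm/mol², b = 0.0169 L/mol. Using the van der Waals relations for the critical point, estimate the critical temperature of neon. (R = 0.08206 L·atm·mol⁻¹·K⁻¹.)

For a van der Waals gas, T_c = 8a/(27Rb).
T_c = 8×0.203/(27×0.08206×0.0169) = 1.6240/0.037444 = 43.37 K

T_c ≈ 43.37 K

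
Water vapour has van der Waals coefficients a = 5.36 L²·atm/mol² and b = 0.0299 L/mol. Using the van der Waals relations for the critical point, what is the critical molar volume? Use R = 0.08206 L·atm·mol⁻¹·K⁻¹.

For a van der Waals gas, V_m,c = 3b.
V_m,c = 3×0.0299 = 0.08970 L/mol

V_m,c ≈ 0.08970 L/mol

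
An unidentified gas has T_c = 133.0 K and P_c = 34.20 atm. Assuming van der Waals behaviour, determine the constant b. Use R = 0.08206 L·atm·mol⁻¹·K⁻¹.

From T_c = 8a/(27Rb) and P_c = a/(27b²): b = R T_c/(8 P_c).
b = (0.08206)(133.0)/(8×34.20) = 10.914/273.60 = 0.03989 L/mol

b ≈ 0.03989 L/mol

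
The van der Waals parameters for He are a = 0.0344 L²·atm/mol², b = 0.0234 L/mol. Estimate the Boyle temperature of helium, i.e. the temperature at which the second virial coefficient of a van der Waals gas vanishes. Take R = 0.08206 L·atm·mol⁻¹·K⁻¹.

For a van der Waals gas the second virial coefficient B₂ = b − a/(RT) vanishes at T_B = a/(Rb).
T_B = 0.0344/(0.08206×0.0234) = 0.0344/0.0019202 = 17.91 K

T_B ≈ 17.91 K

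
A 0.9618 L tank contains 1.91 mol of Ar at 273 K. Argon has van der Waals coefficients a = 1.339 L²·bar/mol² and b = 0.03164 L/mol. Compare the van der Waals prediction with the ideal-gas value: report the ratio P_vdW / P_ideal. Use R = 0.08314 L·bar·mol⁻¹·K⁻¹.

P_vdW / P_ideal ≈ 0.9499

Ideal: P_ideal = nRT/V = (1.91)(0.08314)(273)/0.9618 = 45.0735 bar
vdW: P = nRT/(V − nb) − a n²/V² = 43.3517/0.901368 − 4.88481/0.925059 = 48.0955 − 5.28054 = 42.8150 bar
Ratio = 42.8150/45.0735 = 0.9499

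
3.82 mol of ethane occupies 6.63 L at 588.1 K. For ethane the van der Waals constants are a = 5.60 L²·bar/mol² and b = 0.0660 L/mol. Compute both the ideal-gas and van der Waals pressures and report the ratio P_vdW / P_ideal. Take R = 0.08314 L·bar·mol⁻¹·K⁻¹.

Ideal: P_ideal = nRT/V = (3.82)(0.08314)(588.1)/6.63 = 28.1716 bar
vdW: P = nRT/(V − nb) − a n²/V² = 186.778/6.37788 − 81.7174/43.9569 = 29.2853 − 1.85903 = 27.4263 bar
Ratio = 27.4263/28.1716 = 0.9735

P_vdW / P_ideal ≈ 0.9735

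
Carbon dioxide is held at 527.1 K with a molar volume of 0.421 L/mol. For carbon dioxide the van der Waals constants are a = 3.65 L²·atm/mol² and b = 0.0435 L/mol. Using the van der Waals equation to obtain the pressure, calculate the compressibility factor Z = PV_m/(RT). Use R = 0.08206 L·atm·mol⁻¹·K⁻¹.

Z ≈ 0.9148

P = RT/(V_m − b) − a/V_m² = (0.08206)(527.1)/(0.421 − 0.0435) − 3.65/(0.421)²
  = 43.254/0.37750 − 20.593 = 114.58 − 20.593 = 93.99 atm
Z = PV_m/(RT) = (93.99)(0.421)/((0.08206)(527.1)) = 39.570/43.254 = 0.9148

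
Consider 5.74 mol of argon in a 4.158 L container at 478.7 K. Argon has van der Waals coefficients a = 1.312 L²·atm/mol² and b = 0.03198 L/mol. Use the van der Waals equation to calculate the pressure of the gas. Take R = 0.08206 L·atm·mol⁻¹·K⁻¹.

P ≈ 54.23 atm

P = nRT/(V − nb) − a n²/V²
nRT/(V − nb) = (5.74)(0.08206)(478.7)/(4.158 − 5.74×0.03198) = 225.48/3.9744 = 56.733 atm
a n²/V² = (1.312)(5.74)²/(4.158)² = 2.5003 atm
P = 56.733 − 2.5003 = 54.23 atm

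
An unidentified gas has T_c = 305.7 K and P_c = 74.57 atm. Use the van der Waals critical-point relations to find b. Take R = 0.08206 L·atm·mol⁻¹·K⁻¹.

From T_c = 8a/(27Rb) and P_c = a/(27b²): b = R T_c/(8 P_c).
b = (0.08206)(305.7)/(8×74.57) = 25.086/596.56 = 0.04205 L/mol

b ≈ 0.04205 L/mol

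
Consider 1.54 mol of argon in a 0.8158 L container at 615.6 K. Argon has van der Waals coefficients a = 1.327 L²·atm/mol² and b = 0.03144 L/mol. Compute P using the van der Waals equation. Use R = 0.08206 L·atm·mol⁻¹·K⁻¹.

P = nRT/(V − nb) − a n²/V²
nRT/(V − nb) = (1.54)(0.08206)(615.6)/(0.8158 − 1.54×0.03144) = 77.795/0.76738 = 101.38 atm
a n²/V² = (1.327)(1.54)²/(0.8158)² = 4.7287 atm
P = 101.38 − 4.7287 = 96.65 atm

P ≈ 96.65 atm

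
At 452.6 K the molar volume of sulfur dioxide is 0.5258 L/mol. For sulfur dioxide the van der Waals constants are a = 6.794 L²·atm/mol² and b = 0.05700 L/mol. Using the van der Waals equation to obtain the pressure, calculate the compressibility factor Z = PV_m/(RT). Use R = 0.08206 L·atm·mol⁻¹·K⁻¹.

Z ≈ 0.7737

P = RT/(V_m − b) − a/V_m² = (0.08206)(452.6)/(0.5258 − 0.05700) − 6.794/(0.5258)²
  = 37.140/0.46880 − 24.574 = 79.224 − 24.574 = 54.650 atm
Z = PV_m/(RT) = (54.650)(0.5258)/((0.08206)(452.6)) = 28.735/37.140 = 0.7737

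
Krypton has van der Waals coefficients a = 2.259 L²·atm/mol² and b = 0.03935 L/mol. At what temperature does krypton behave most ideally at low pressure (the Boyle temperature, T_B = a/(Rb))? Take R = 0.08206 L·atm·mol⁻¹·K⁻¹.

T_B ≈ 699.6 K

For a van der Waals gas the second virial coefficient B₂ = b − a/(RT) vanishes at T_B = a/(Rb).
T_B = 2.259/(0.08206×0.03935) = 2.259/0.0032291 = 699.6 K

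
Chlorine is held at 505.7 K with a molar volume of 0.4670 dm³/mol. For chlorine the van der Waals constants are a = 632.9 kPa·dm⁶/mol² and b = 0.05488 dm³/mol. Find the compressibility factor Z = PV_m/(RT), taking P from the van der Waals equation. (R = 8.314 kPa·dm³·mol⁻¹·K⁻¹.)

Z ≈ 0.8108

P = RT/(V_m − b) − a/V_m² = (8.314)(505.7)/(0.4670 − 0.05488) − 632.9/(0.4670)²
  = 4204.4/0.41212 − 2902.0 = 10202 − 2902.0 = 7300 kPa
Z = PV_m/(RT) = (7300)(0.4670)/((8.314)(505.7)) = 3409.1/4204.4 = 0.8108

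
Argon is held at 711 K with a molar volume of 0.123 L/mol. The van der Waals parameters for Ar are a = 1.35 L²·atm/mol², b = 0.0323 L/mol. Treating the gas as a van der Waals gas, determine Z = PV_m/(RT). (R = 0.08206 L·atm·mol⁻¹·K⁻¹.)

P = RT/(V_m − b) − a/V_m² = (0.08206)(711)/(0.123 − 0.0323) − 1.35/(0.123)²
  = 58.345/0.090700 − 89.233 = 643.27 − 89.233 = 554.04 atm
Z = PV_m/(RT) = (554.04)(0.123)/((0.08206)(711)) = 68.147/58.345 = 1.168

Z ≈ 1.168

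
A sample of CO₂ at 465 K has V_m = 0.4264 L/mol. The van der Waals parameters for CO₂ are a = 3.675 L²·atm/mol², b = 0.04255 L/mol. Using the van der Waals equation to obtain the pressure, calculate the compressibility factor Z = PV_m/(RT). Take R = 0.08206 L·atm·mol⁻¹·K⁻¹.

P = RT/(V_m − b) − a/V_m² = (0.08206)(465)/(0.4264 − 0.04255) − 3.675/(0.4264)²
  = 38.158/0.38385 − 20.213 = 99.409 − 20.213 = 79.196 atm
Z = PV_m/(RT) = (79.196)(0.4264)/((0.08206)(465)) = 33.769/38.158 = 0.8850

Z ≈ 0.8850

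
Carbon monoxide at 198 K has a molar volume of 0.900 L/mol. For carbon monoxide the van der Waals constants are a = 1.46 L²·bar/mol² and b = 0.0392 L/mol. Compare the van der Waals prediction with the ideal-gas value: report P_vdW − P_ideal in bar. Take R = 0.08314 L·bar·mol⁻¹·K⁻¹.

ΔP ≈ -0.970 bar

Ideal: P_ideal = RT/V_m = (0.08314)(198)/0.900 = 18.2908 bar
vdW: P = RT/(V_m − b) − a/V_m² = 16.4617/0.860800 − 1.46/0.810000 = 19.1237 − 1.80247 = 17.3212 bar
ΔP = 17.3212 − 18.2908 = -0.970 bar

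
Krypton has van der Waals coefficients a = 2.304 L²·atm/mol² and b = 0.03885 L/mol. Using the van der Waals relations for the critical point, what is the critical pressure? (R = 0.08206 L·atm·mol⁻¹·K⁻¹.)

For a van der Waals gas, P_c = a/(27b²).
P_c = 2.304/(27×(0.03885)²) = 2.304/0.040752 = 56.54 atm

P_c ≈ 56.54 atm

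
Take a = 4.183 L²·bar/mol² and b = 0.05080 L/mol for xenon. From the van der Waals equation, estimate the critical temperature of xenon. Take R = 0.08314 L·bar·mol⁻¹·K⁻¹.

For a van der Waals gas, T_c = 8a/(27Rb).
T_c = 8×4.183/(27×0.08314×0.05080) = 33.464/0.11403 = 293.5 K

T_c ≈ 293.5 K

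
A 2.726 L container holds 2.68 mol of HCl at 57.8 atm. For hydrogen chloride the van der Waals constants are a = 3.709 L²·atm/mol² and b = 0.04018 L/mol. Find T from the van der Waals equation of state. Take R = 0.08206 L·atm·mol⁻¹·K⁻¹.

T ≈ 730.8 K

T = (P + a n²/V²)(V − nb)/(nR)
P + a n²/V² = 57.8 + (3.709)(2.68)²/(2.726)² = 61.385 atm
V − nb = 2.726 − (2.68)(0.04018) = 2.6183 L
T = (61.385)(2.6183)/((2.68)(0.08206)) = 730.8 K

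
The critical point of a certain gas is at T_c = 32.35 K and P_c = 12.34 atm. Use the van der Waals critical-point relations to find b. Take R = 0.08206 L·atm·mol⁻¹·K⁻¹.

From T_c = 8a/(27Rb) and P_c = a/(27b²): b = R T_c/(8 P_c).
b = (0.08206)(32.35)/(8×12.34) = 2.6546/98.720 = 0.02689 L/mol

b ≈ 0.02689 L/mol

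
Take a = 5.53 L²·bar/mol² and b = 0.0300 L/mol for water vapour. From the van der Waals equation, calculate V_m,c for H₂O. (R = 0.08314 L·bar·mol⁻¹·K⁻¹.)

V_m,c ≈ 0.09000 L/mol

For a van der Waals gas, V_m,c = 3b.
V_m,c = 3×0.0300 = 0.09000 L/mol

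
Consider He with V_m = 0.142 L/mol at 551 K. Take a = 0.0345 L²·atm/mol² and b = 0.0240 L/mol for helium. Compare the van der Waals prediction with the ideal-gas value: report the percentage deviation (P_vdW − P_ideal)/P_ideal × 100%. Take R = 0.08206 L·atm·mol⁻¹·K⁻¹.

19.80 %

Ideal: P_ideal = RT/V_m = (0.08206)(551)/0.142 = 318.416 atm
vdW: P = RT/(V_m − b) − a/V_m² = 45.2151/0.118000 − 0.0345/0.0201640 = 383.179 − 1.71097 = 381.468 atm
% deviation = (381.468 − 318.416)/318.416 × 100% = 19.80%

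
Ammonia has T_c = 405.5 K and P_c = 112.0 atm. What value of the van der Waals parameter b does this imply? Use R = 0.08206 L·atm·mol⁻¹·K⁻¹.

From T_c = 8a/(27Rb) and P_c = a/(27b²): b = R T_c/(8 P_c).
b = (0.08206)(405.5)/(8×112.0) = 33.275/896.00 = 0.03714 L/mol

b ≈ 0.03714 L/mol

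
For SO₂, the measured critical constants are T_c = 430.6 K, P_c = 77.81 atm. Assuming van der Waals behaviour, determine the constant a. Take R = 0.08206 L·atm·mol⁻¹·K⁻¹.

a ≈ 6.770 L²·atm/mol²

From T_c = 8a/(27Rb) and P_c = a/(27b²): a = 27 R² T_c²/(64 P_c).
a = 27×(0.08206)²×(430.6)²/(64×77.81) = 33711/4979.8 = 6.770 L²·atm/mol²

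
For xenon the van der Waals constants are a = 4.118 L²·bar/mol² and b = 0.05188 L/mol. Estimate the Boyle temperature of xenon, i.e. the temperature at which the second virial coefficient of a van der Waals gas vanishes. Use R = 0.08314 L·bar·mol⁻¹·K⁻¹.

T_B ≈ 954.7 K

For a van der Waals gas the second virial coefficient B₂ = b − a/(RT) vanishes at T_B = a/(Rb).
T_B = 4.118/(0.08314×0.05188) = 4.118/0.0043133 = 954.7 K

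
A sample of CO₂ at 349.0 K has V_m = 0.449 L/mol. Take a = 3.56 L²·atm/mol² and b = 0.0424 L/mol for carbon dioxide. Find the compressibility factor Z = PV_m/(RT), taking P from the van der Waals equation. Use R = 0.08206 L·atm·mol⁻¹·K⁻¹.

Z ≈ 0.8274

P = RT/(V_m − b) − a/V_m² = (0.08206)(349.0)/(0.449 − 0.0424) − 3.56/(0.449)²
  = 28.639/0.40660 − 17.659 = 70.435 − 17.659 = 52.776 atm
Z = PV_m/(RT) = (52.776)(0.449)/((0.08206)(349.0)) = 23.696/28.639 = 0.8274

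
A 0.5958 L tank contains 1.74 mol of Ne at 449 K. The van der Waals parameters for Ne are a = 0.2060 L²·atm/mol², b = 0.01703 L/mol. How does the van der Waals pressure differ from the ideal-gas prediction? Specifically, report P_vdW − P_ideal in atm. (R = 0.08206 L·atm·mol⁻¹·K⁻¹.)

Ideal: P_ideal = nRT/V = (1.74)(0.08206)(449)/0.5958 = 107.604 atm
vdW: P = nRT/(V − nb) − a n²/V² = 64.1102/0.566168 − 0.623686/0.354978 = 113.235 − 1.75697 = 111.478 atm
ΔP = 111.478 − 107.604 = 3.87 atm

ΔP ≈ 3.87 atm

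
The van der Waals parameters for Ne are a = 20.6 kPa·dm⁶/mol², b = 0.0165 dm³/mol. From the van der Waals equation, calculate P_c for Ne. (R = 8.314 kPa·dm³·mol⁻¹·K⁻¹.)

P_c ≈ 2802 kPa

For a van der Waals gas, P_c = a/(27b²).
P_c = 20.6/(27×(0.0165)²) = 20.6/0.0073508 = 2802 kPa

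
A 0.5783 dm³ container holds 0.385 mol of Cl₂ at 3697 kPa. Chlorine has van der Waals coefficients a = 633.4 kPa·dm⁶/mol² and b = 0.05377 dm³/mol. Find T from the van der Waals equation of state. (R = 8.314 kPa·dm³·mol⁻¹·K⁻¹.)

T ≈ 692.9 K

T = (P + a n²/V²)(V − nb)/(nR)
P + a n²/V² = 3697 + (633.4)(0.385)²/(0.5783)² = 3977.7 kPa
V − nb = 0.5783 − (0.385)(0.05377) = 0.55760 dm³
T = (3977.7)(0.55760)/((0.385)(8.314)) = 692.9 K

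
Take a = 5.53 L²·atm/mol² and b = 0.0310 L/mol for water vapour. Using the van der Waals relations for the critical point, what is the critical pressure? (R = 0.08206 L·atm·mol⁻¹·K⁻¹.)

For a van der Waals gas, P_c = a/(27b²).
P_c = 5.53/(27×(0.0310)²) = 5.53/0.025947 = 213.1 atm

P_c ≈ 213.1 atm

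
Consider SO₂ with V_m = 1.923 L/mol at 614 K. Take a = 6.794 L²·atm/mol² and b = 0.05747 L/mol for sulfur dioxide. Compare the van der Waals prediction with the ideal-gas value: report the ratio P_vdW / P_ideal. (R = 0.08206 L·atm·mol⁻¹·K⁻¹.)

P_vdW / P_ideal ≈ 0.9607

Ideal: P_ideal = RT/V_m = (0.08206)(614)/1.923 = 26.2012 atm
vdW: P = RT/(V_m − b) − a/V_m² = 50.3848/1.86553 − 6.794/3.69793 = 27.0083 − 1.83724 = 25.1711 atm
Ratio = 25.1711/26.2012 = 0.9607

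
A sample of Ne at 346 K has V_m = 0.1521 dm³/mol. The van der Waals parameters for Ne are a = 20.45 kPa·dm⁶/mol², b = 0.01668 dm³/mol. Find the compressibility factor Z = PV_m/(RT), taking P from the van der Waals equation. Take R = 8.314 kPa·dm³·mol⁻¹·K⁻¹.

Z ≈ 1.076

P = RT/(V_m − b) − a/V_m² = (8.314)(346)/(0.1521 − 0.01668) − 20.45/(0.1521)²
  = 2876.6/0.13542 − 883.96 = 21242 − 883.96 = 20358 kPa
Z = PV_m/(RT) = (20358)(0.1521)/((8.314)(346)) = 3096.5/2876.6 = 1.076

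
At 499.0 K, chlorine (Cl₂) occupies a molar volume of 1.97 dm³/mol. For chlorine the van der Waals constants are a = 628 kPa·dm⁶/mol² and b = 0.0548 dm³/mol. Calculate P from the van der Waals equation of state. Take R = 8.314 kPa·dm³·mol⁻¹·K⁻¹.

P = RT/(V_m − b) − a/V_m²
RT/(V_m − b) = (8.314)(499.0)/(1.97 − 0.0548) = 4148.7/1.9152 = 2166.2 kPa
a/V_m² = 628/(1.97)² = 161.82 kPa
P = 2166.2 − 161.82 = 2004 kPa

P ≈ 2004 kPa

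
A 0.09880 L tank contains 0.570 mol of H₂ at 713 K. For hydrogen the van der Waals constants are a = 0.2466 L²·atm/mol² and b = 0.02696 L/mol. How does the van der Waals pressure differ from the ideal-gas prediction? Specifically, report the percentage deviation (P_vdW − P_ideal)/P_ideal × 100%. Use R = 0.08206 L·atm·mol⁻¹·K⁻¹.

15.99 %

Ideal: P_ideal = nRT/V = (0.570)(0.08206)(713)/0.09880 = 337.551 atm
vdW: P = nRT/(V − nb) − a n²/V² = 33.3500/0.0834328 − 0.0801203/0.00976144 = 399.723 − 8.20784 = 391.515 atm
% deviation = (391.515 − 337.551)/337.551 × 100% = 15.99%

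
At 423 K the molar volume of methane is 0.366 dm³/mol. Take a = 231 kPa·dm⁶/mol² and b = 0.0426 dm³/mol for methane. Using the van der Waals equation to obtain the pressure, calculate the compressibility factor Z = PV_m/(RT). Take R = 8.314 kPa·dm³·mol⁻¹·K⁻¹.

Z ≈ 0.9523

P = RT/(V_m − b) − a/V_m² = (8.314)(423)/(0.366 − 0.0426) − 231/(0.366)²
  = 3516.8/0.32340 − 1724.4 = 10874 − 1724.4 = 9150 kPa
Z = PV_m/(RT) = (9150)(0.366)/((8.314)(423)) = 3348.9/3516.8 = 0.9523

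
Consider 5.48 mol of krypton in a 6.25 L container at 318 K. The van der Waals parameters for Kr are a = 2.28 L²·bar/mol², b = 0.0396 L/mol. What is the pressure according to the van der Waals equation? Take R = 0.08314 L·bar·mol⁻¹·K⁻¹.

P ≈ 22.26 bar

P = nRT/(V − nb) − a n²/V²
nRT/(V − nb) = (5.48)(0.08314)(318)/(6.25 − 5.48×0.0396) = 144.88/6.0330 = 24.015 bar
a n²/V² = (2.28)(5.48)²/(6.25)² = 1.7528 bar
P = 24.015 − 1.7528 = 22.26 bar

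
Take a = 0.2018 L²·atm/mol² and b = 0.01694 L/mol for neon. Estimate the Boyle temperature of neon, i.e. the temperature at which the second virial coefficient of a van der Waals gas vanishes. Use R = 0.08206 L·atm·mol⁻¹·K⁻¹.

T_B ≈ 145.2 K

For a van der Waals gas the second virial coefficient B₂ = b − a/(RT) vanishes at T_B = a/(Rb).
T_B = 0.2018/(0.08206×0.01694) = 0.2018/0.0013901 = 145.2 K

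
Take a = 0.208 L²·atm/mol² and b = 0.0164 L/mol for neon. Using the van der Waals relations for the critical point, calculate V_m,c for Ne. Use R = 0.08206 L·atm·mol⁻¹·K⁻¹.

V_m,c ≈ 0.04920 L/mol

For a van der Waals gas, V_m,c = 3b.
V_m,c = 3×0.0164 = 0.04920 L/mol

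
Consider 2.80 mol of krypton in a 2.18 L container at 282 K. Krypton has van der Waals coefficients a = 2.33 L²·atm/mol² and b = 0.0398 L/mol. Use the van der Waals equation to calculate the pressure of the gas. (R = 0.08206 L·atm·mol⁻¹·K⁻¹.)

P ≈ 27.48 atm

P = nRT/(V − nb) − a n²/V²
nRT/(V − nb) = (2.80)(0.08206)(282)/(2.18 − 2.80×0.0398) = 64.795/2.0686 = 31.323 atm
a n²/V² = (2.33)(2.80)²/(2.18)² = 3.8438 atm
P = 31.323 − 3.8438 = 27.48 atm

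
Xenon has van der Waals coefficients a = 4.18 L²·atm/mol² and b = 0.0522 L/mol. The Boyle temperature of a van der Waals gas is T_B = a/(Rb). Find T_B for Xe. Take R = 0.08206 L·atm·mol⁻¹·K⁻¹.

For a van der Waals gas the second virial coefficient B₂ = b − a/(RT) vanishes at T_B = a/(Rb).
T_B = 4.18/(0.08206×0.0522) = 4.18/0.0042835 = 975.8 K

T_B ≈ 975.8 K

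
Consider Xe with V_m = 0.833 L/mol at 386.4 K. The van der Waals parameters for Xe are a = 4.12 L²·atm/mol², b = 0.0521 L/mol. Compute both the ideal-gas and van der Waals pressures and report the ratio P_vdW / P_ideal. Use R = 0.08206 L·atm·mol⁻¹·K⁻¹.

Ideal: P_ideal = RT/V_m = (0.08206)(386.4)/0.833 = 38.0648 atm
vdW: P = RT/(V_m − b) − a/V_m² = 31.7080/0.780900 − 4.12/0.693889 = 40.6044 − 5.93755 = 34.6669 atm
Ratio = 34.6669/38.0648 = 0.9107

P_vdW / P_ideal ≈ 0.9107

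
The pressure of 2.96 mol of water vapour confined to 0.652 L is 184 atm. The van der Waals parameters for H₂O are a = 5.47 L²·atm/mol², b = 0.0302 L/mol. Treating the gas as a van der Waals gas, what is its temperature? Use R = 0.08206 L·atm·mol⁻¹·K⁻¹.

T ≈ 687.3 K

T = (P + a n²/V²)(V − nb)/(nR)
P + a n²/V² = 184 + (5.47)(2.96)²/(0.652)² = 296.74 atm
V − nb = 0.652 − (2.96)(0.0302) = 0.56261 L
T = (296.74)(0.56261)/((2.96)(0.08206)) = 687.3 K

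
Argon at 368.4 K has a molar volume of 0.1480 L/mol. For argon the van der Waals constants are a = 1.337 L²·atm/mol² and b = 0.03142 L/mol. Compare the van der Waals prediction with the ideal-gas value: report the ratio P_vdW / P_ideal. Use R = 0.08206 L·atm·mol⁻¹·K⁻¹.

P_vdW / P_ideal ≈ 0.9707

Ideal: P_ideal = RT/V_m = (0.08206)(368.4)/0.1480 = 204.263 atm
vdW: P = RT/(V_m − b) − a/V_m² = 30.2309/0.116580 − 1.337/0.0219040 = 259.315 − 61.0391 = 198.276 atm
Ratio = 198.276/204.263 = 0.9707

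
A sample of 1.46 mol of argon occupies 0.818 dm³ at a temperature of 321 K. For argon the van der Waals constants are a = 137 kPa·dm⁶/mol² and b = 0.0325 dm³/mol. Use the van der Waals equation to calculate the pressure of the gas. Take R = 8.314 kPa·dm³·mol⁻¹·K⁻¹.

P ≈ 4620 kPa

P = nRT/(V − nb) − a n²/V²
nRT/(V − nb) = (1.46)(8.314)(321)/(0.818 − 1.46×0.0325) = 3896.4/0.77055 = 5056.6 kPa
a n²/V² = (137)(1.46)²/(0.818)² = 436.44 kPa
P = 5056.6 − 436.44 = 4620 kPa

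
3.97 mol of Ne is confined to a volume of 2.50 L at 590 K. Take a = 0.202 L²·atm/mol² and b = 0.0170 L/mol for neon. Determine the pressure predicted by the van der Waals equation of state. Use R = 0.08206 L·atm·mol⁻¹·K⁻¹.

P = nRT/(V − nb) − a n²/V²
nRT/(V − nb) = (3.97)(0.08206)(590)/(2.50 − 3.97×0.0170) = 192.21/2.4325 = 79.017 atm
a n²/V² = (0.202)(3.97)²/(2.50)² = 0.50939 atm
P = 79.017 − 0.50939 = 78.51 atm

P ≈ 78.51 atm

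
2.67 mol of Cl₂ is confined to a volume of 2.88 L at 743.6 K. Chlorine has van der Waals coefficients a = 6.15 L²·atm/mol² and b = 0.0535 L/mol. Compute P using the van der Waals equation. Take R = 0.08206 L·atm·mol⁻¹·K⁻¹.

P ≈ 54.24 atm

P = nRT/(V − nb) − a n²/V²
nRT/(V − nb) = (2.67)(0.08206)(743.6)/(2.88 − 2.67×0.0535) = 162.92/2.7372 = 59.521 atm
a n²/V² = (6.15)(2.67)²/(2.88)² = 5.2858 atm
P = 59.521 − 5.2858 = 54.24 atm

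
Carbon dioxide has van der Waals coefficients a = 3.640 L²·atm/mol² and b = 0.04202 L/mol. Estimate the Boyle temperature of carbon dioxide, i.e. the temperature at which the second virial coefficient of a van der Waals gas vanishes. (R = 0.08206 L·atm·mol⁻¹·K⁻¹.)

T_B ≈ 1056 K

For a van der Waals gas the second virial coefficient B₂ = b − a/(RT) vanishes at T_B = a/(Rb).
T_B = 3.640/(0.08206×0.04202) = 3.640/0.0034482 = 1056 K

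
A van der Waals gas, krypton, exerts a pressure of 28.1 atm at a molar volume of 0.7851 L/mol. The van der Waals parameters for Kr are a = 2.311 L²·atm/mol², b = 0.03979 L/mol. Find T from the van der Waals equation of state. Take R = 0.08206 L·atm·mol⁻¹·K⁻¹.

T ≈ 289.3 K

T = (P + a/V_m²)(V_m − b)/R
P + a/V_m² = 28.1 + 2.311/(0.7851)² = 31.849 atm
V_m − b = 0.7851 − 0.03979 = 0.74531 L/mol
T = (31.849)(0.74531)/0.08206 = 289.3 K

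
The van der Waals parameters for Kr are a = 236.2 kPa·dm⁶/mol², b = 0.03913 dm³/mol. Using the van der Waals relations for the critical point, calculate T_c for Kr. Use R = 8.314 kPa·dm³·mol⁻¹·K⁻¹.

T_c ≈ 215.1 K

For a van der Waals gas, T_c = 8a/(27Rb).
T_c = 8×236.2/(27×8.314×0.03913) = 1889.6/8.7838 = 215.1 K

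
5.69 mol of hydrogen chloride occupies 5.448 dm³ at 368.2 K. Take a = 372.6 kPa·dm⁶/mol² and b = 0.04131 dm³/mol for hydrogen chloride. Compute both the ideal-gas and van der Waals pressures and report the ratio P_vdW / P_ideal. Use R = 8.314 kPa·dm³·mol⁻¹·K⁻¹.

Ideal: P_ideal = nRT/V = (5.69)(8.314)(368.2)/5.448 = 3197.19 kPa
vdW: P = nRT/(V − nb) − a n²/V² = 17418.3/5.21295 − 12063.3/29.6807 = 3341.35 − 406.436 = 2934.91 kPa
Ratio = 2934.91/3197.19 = 0.9180

P_vdW / P_ideal ≈ 0.9180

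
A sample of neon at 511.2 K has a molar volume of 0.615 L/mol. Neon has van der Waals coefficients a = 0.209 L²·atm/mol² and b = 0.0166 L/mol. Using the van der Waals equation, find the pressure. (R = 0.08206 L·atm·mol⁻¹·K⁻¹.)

P = RT/(V_m − b) − a/V_m²
RT/(V_m − b) = (0.08206)(511.2)/(0.615 − 0.0166) = 41.949/0.59840 = 70.102 atm
a/V_m² = 0.209/(0.615)² = 0.55258 atm
P = 70.102 − 0.55258 = 69.55 atm

P ≈ 69.55 atm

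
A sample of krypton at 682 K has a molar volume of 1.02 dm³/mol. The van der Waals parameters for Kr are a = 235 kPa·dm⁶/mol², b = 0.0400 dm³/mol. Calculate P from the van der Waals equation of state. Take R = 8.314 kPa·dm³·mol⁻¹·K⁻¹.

P ≈ 5560 kPa

P = RT/(V_m − b) − a/V_m²
RT/(V_m − b) = (8.314)(682)/(1.02 − 0.0400) = 5670.1/0.98000 = 5785.8 kPa
a/V_m² = 235/(1.02)² = 225.87 kPa
P = 5785.8 − 225.87 = 5560 kPa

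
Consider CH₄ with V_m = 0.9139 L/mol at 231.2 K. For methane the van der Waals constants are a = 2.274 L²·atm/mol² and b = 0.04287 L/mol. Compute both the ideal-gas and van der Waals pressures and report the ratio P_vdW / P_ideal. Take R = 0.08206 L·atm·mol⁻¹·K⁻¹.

P_vdW / P_ideal ≈ 0.9181

Ideal: P_ideal = RT/V_m = (0.08206)(231.2)/0.9139 = 20.7597 atm
vdW: P = RT/(V_m − b) − a/V_m² = 18.9723/0.871030 − 2.274/0.835213 = 21.7815 − 2.72266 = 19.0588 atm
Ratio = 19.0588/20.7597 = 0.9181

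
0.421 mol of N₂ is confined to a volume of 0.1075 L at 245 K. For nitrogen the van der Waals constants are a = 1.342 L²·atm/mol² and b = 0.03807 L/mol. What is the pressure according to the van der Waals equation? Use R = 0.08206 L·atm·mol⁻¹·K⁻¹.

P = nRT/(V − nb) − a n²/V²
nRT/(V − nb) = (0.421)(0.08206)(245)/(0.1075 − 0.421×0.03807) = 8.4641/0.091473 = 92.531 atm
a n²/V² = (1.342)(0.421)²/(0.1075)² = 20.583 atm
P = 92.531 − 20.583 = 71.95 atm

P ≈ 71.95 atm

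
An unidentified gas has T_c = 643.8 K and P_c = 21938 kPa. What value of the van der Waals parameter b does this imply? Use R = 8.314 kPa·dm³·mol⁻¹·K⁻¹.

b ≈ 0.03050 dm³/mol

From T_c = 8a/(27Rb) and P_c = a/(27b²): b = R T_c/(8 P_c).
b = (8.314)(643.8)/(8×21938) = 5352.6/175504 = 0.03050 dm³/mol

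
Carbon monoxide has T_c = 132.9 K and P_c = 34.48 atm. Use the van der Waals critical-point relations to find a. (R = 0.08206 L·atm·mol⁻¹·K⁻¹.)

a ≈ 1.455 L²·atm/mol²

From T_c = 8a/(27Rb) and P_c = a/(27b²): a = 27 R² T_c²/(64 P_c).
a = 27×(0.08206)²×(132.9)²/(64×34.48) = 3211.3/2206.7 = 1.455 L²·atm/mol²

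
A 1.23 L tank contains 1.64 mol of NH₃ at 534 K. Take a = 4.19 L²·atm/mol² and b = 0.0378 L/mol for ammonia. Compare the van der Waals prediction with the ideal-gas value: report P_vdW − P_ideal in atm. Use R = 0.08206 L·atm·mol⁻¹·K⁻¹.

ΔP ≈ -4.348 atm

Ideal: P_ideal = nRT/V = (1.64)(0.08206)(534)/1.23 = 58.4267 atm
vdW: P = nRT/(V − nb) − a n²/V² = 71.8649/1.16801 − 11.2694/1.51290 = 61.5276 − 7.44887 = 54.0787 atm
ΔP = 54.0787 − 58.4267 = -4.348 atm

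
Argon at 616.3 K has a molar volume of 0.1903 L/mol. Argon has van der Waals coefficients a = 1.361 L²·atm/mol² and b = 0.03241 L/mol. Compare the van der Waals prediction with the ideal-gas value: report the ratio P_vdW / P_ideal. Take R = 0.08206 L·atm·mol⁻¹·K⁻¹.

P_vdW / P_ideal ≈ 1.064

Ideal: P_ideal = RT/V_m = (0.08206)(616.3)/0.1903 = 265.757 atm
vdW: P = RT/(V_m − b) − a/V_m² = 50.5736/0.157890 − 1.361/0.0362141 = 320.309 − 37.5820 = 282.727 atm
Ratio = 282.727/265.757 = 1.064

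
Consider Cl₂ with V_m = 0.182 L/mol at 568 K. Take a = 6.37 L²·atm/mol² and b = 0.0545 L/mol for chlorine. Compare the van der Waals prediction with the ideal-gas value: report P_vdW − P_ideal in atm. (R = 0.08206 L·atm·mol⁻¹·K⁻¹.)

ΔP ≈ -82.84 atm

Ideal: P_ideal = RT/V_m = (0.08206)(568)/0.182 = 256.099 atm
vdW: P = RT/(V_m − b) − a/V_m² = 46.6101/0.127500 − 6.37/0.0331240 = 365.569 − 192.308 = 173.261 atm
ΔP = 173.261 − 256.099 = -82.84 atm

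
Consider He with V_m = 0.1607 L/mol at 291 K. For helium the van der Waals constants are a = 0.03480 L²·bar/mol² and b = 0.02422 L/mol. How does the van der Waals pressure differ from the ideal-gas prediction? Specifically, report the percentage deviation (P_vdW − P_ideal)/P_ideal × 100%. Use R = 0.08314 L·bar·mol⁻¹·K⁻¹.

16.85 %

Ideal: P_ideal = RT/V_m = (0.08314)(291)/0.1607 = 150.552 bar
vdW: P = RT/(V_m − b) − a/V_m² = 24.1937/0.136480 − 0.03480/0.0258245 = 177.269 − 1.34756 = 175.921 bar
% deviation = (175.921 − 150.552)/150.552 × 100% = 16.85%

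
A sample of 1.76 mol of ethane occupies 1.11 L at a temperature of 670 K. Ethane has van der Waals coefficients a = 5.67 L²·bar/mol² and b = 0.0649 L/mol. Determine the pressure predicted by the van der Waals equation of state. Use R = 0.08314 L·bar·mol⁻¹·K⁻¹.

P ≈ 84.20 bar

P = nRT/(V − nb) − a n²/V²
nRT/(V − nb) = (1.76)(0.08314)(670)/(1.11 − 1.76×0.0649) = 98.039/0.99578 = 98.454 bar
a n²/V² = (5.67)(1.76)²/(1.11)² = 14.255 bar
P = 98.454 − 14.255 = 84.20 bar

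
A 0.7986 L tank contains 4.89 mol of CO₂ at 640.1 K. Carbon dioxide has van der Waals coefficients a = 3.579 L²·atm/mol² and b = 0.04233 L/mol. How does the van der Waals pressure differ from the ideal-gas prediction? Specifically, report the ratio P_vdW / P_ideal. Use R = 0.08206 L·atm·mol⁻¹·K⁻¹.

Ideal: P_ideal = nRT/V = (4.89)(0.08206)(640.1)/0.7986 = 321.632 atm
vdW: P = nRT/(V − nb) − a n²/V² = 256.855/0.591606 − 85.5814/0.637762 = 434.166 − 134.190 = 299.976 atm
Ratio = 299.976/321.632 = 0.9327

P_vdW / P_ideal ≈ 0.9327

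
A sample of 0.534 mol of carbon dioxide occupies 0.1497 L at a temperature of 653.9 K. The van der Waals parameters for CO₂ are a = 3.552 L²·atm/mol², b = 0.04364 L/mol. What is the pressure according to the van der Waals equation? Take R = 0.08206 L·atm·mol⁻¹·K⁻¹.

P ≈ 181.5 atm

P = nRT/(V − nb) − a n²/V²
nRT/(V − nb) = (0.534)(0.08206)(653.9)/(0.1497 − 0.534×0.04364) = 28.654/0.12640 = 226.69 atm
a n²/V² = (3.552)(0.534)²/(0.1497)² = 45.197 atm
P = 226.69 − 45.197 = 181.5 atm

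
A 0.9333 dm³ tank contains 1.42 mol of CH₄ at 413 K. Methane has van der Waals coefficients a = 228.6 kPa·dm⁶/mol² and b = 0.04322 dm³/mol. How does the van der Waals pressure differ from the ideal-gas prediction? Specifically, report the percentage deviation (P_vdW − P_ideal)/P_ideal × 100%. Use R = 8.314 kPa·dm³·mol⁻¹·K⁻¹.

Ideal: P_ideal = nRT/V = (1.42)(8.314)(413)/0.9333 = 5224.29 kPa
vdW: P = nRT/(V − nb) − a n²/V² = 4875.83/0.871928 − 460.949/0.871049 = 5592.01 − 529.188 = 5062.82 kPa
% deviation = (5062.82 − 5224.29)/5224.29 × 100% = -3.09%

-3.09 %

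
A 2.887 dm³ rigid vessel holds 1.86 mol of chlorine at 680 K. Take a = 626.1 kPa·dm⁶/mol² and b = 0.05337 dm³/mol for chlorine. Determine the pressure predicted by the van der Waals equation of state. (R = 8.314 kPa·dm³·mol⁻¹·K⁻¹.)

P ≈ 3512 kPa

P = nRT/(V − nb) − a n²/V²
nRT/(V − nb) = (1.86)(8.314)(680)/(2.887 − 1.86×0.05337) = 10516/2.7877 = 3772.3 kPa
a n²/V² = (626.1)(1.86)²/(2.887)² = 259.88 kPa
P = 3772.3 − 259.88 = 3512 kPa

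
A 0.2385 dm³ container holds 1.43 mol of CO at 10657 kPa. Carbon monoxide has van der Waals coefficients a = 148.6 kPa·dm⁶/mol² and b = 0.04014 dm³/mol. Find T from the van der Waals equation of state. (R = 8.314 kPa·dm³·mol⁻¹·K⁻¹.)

T ≈ 243.7 K

T = (P + a n²/V²)(V − nb)/(nR)
P + a n²/V² = 10657 + (148.6)(1.43)²/(0.2385)² = 15999 kPa
V − nb = 0.2385 − (1.43)(0.04014) = 0.18110 dm³
T = (15999)(0.18110)/((1.43)(8.314)) = 243.7 K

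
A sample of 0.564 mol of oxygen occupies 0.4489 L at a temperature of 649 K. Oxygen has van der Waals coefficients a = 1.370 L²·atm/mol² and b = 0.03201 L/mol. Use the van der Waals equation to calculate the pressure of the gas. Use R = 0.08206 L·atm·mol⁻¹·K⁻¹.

P = nRT/(V − nb) − a n²/V²
nRT/(V − nb) = (0.564)(0.08206)(649)/(0.4489 − 0.564×0.03201) = 30.037/0.43085 = 69.716 atm
a n²/V² = (1.370)(0.564)²/(0.4489)² = 2.1626 atm
P = 69.716 − 2.1626 = 67.55 atm

P ≈ 67.55 atm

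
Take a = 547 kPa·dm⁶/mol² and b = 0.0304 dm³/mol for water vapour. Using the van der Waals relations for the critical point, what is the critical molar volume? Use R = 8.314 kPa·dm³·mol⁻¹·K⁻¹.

For a van der Waals gas, V_m,c = 3b.
V_m,c = 3×0.0304 = 0.09120 dm³/mol

V_m,c ≈ 0.09120 dm³/mol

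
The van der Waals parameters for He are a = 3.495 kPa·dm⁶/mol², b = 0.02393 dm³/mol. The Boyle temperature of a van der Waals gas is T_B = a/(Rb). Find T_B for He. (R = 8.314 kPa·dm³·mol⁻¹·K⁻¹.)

For a van der Waals gas the second virial coefficient B₂ = b − a/(RT) vanishes at T_B = a/(Rb).
T_B = 3.495/(8.314×0.02393) = 3.495/0.19895 = 17.57 K

T_B ≈ 17.57 K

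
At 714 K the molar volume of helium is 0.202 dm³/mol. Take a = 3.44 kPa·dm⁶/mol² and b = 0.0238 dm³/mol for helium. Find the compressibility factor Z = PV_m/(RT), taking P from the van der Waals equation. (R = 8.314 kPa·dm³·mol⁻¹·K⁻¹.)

P = RT/(V_m − b) − a/V_m² = (8.314)(714)/(0.202 − 0.0238) − 3.44/(0.202)²
  = 5936.2/0.17820 − 84.305 = 33312 − 84.305 = 33228 kPa
Z = PV_m/(RT) = (33228)(0.202)/((8.314)(714)) = 6712.1/5936.2 = 1.131

Z ≈ 1.131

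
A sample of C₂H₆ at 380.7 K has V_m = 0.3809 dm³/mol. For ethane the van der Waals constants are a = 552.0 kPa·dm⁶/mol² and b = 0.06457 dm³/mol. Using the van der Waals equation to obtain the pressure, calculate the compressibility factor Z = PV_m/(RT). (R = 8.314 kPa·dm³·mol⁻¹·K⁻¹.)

Z ≈ 0.7463

P = RT/(V_m − b) − a/V_m² = (8.314)(380.7)/(0.3809 − 0.06457) − 552.0/(0.3809)²
  = 3165.1/0.31633 − 3804.7 = 10006 − 3804.7 = 6201 kPa
Z = PV_m/(RT) = (6201)(0.3809)/((8.314)(380.7)) = 2362.0/3165.1 = 0.7463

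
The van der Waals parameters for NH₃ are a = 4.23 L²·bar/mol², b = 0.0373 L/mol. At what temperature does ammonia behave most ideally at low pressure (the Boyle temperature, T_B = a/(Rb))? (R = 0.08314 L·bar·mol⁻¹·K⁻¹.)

T_B ≈ 1364 K

For a van der Waals gas the second virial coefficient B₂ = b − a/(RT) vanishes at T_B = a/(Rb).
T_B = 4.23/(0.08314×0.0373) = 4.23/0.0031011 = 1364 K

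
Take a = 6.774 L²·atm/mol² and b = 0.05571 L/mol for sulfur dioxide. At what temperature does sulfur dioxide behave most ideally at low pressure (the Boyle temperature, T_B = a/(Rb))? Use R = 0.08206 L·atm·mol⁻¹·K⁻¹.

T_B ≈ 1482 K

For a van der Waals gas the second virial coefficient B₂ = b − a/(RT) vanishes at T_B = a/(Rb).
T_B = 6.774/(0.08206×0.05571) = 6.774/0.0045716 = 1482 K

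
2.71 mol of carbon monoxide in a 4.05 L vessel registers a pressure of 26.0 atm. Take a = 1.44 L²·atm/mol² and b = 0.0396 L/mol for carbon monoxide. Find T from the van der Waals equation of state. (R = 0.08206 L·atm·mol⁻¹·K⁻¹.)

T ≈ 472.4 K

T = (P + a n²/V²)(V − nb)/(nR)
P + a n²/V² = 26.0 + (1.44)(2.71)²/(4.05)² = 26.645 atm
V − nb = 4.05 − (2.71)(0.0396) = 3.9427 L
T = (26.645)(3.9427)/((2.71)(0.08206)) = 472.4 K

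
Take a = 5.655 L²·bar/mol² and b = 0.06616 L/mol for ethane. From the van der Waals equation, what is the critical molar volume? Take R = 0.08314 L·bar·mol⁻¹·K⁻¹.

V_m,c ≈ 0.1985 L/mol

For a van der Waals gas, V_m,c = 3b.
V_m,c = 3×0.06616 = 0.1985 L/mol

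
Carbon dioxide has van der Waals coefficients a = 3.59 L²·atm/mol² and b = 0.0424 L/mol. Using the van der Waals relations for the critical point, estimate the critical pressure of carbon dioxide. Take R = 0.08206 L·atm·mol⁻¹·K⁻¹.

For a van der Waals gas, P_c = a/(27b²).
P_c = 3.59/(27×(0.0424)²) = 3.59/0.048540 = 73.96 atm

P_c ≈ 73.96 atm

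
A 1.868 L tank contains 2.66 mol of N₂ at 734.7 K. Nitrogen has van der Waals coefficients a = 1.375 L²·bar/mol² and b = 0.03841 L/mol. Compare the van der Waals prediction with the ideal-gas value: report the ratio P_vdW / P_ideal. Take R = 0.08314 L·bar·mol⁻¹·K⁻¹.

P_vdW / P_ideal ≈ 1.026

Ideal: P_ideal = nRT/V = (2.66)(0.08314)(734.7)/1.868 = 86.9811 bar
vdW: P = nRT/(V − nb) − a n²/V² = 162.481/1.76583 − 9.72895/3.48942 = 92.0140 − 2.78813 = 89.2259 bar
Ratio = 89.2259/86.9811 = 1.026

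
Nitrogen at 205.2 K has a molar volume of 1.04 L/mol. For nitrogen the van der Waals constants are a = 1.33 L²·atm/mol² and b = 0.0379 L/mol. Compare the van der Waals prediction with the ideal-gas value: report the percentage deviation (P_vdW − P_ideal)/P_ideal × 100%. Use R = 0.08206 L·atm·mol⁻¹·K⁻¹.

Ideal: P_ideal = RT/V_m = (0.08206)(205.2)/1.04 = 16.1911 atm
vdW: P = RT/(V_m − b) − a/V_m² = 16.8387/1.00210 − 1.33/1.08160 = 16.8034 − 1.22966 = 15.5737 atm
% deviation = (15.5737 − 16.1911)/16.1911 × 100% = -3.81%

-3.81 %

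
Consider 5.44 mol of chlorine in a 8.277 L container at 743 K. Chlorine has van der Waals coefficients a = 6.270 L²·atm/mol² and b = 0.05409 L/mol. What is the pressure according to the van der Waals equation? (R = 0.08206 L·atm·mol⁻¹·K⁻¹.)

P ≈ 38.84 atm

P = nRT/(V − nb) − a n²/V²
nRT/(V − nb) = (5.44)(0.08206)(743)/(8.277 − 5.44×0.05409) = 331.68/7.9828 = 41.549 atm
a n²/V² = (6.270)(5.44)²/(8.277)² = 2.7084 atm
P = 41.549 − 2.7084 = 38.84 atm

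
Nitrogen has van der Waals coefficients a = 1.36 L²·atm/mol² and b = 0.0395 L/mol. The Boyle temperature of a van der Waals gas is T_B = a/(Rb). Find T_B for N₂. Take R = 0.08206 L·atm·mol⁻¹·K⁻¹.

T_B ≈ 419.6 K

For a van der Waals gas the second virial coefficient B₂ = b − a/(RT) vanishes at T_B = a/(Rb).
T_B = 1.36/(0.08206×0.0395) = 1.36/0.0032414 = 419.6 K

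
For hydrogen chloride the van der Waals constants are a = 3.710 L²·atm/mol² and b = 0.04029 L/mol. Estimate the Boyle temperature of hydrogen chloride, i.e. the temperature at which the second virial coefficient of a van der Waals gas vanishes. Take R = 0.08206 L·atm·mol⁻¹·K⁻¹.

T_B ≈ 1122 K

For a van der Waals gas the second virial coefficient B₂ = b − a/(RT) vanishes at T_B = a/(Rb).
T_B = 3.710/(0.08206×0.04029) = 3.710/0.0033062 = 1122 K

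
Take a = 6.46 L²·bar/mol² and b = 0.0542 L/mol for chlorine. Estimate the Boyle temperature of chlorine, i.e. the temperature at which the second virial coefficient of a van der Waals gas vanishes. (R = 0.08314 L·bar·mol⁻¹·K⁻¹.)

T_B ≈ 1434 K

For a van der Waals gas the second virial coefficient B₂ = b − a/(RT) vanishes at T_B = a/(Rb).
T_B = 6.46/(0.08314×0.0542) = 6.46/0.0045062 = 1434 K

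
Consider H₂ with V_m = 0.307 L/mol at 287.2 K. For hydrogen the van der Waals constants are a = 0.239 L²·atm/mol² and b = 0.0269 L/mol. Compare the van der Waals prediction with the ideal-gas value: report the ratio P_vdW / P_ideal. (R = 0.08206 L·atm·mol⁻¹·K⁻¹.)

P_vdW / P_ideal ≈ 1.063

Ideal: P_ideal = RT/V_m = (0.08206)(287.2)/0.307 = 76.7675 atm
vdW: P = RT/(V_m − b) − a/V_m² = 23.5676/0.280100 − 0.239/0.0942490 = 84.1400 − 2.53584 = 81.6042 atm
Ratio = 81.6042/76.7675 = 1.063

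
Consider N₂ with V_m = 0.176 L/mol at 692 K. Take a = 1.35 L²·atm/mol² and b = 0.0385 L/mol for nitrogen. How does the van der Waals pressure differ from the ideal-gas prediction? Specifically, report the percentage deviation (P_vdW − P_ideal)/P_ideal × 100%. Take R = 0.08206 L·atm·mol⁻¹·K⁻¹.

Ideal: P_ideal = RT/V_m = (0.08206)(692)/0.176 = 322.645 atm
vdW: P = RT/(V_m − b) − a/V_m² = 56.7855/0.137500 − 1.35/0.0309760 = 412.985 − 43.5821 = 369.403 atm
% deviation = (369.403 − 322.645)/322.645 × 100% = 14.49%

14.49 %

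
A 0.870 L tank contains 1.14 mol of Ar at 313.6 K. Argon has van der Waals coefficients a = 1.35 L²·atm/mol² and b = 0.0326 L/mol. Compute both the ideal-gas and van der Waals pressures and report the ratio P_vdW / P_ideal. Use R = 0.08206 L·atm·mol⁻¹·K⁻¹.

P_vdW / P_ideal ≈ 0.9759

Ideal: P_ideal = nRT/V = (1.14)(0.08206)(313.6)/0.870 = 33.7204 atm
vdW: P = nRT/(V − nb) − a n²/V² = 29.3368/0.832836 − 1.75446/0.756900 = 35.2252 − 2.31795 = 32.9073 atm
Ratio = 32.9073/33.7204 = 0.9759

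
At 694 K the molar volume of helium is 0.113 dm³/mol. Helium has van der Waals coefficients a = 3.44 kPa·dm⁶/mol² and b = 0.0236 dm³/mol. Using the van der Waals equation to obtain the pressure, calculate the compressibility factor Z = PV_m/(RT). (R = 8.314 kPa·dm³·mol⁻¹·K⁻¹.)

P = RT/(V_m − b) − a/V_m² = (8.314)(694)/(0.113 − 0.0236) − 3.44/(0.113)²
  = 5769.9/0.089400 − 269.40 = 64540 − 269.40 = 64271 kPa
Z = PV_m/(RT) = (64271)(0.113)/((8.314)(694)) = 7262.6/5769.9 = 1.259

Z ≈ 1.259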